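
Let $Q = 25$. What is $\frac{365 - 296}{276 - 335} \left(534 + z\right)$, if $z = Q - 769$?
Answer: $\frac{14490}{59} \approx 245.59$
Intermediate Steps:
$z = -744$ ($z = 25 - 769 = -744$)
$\frac{365 - 296}{276 - 335} \left(534 + z\right) = \frac{365 - 296}{276 - 335} \left(534 - 744\right) = \frac{69}{-59} \left(-210\right) = 69 \left(- \frac{1}{59}\right) \left(-210\right) = \left(- \frac{69}{59}\right) \left(-210\right) = \frac{14490}{59}$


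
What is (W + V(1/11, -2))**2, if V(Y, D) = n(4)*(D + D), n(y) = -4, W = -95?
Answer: 6241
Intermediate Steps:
V(Y, D) = -8*D (V(Y, D) = -4*(D + D) = -8*D)
(W + V(1/11, -2))**2 = (-95 - 8*(-2))**2 = (-95 + 16)**2 = (-79)**2 = 6241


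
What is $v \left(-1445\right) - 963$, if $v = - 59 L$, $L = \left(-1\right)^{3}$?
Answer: $-86218$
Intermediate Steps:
$L = -1$
$v = 59$ ($v = \left(-59\right) \left(-1\right) = 59$)
$v \left(-1445\right) - 963 = 59 \left(-1445\right) - 963 = -85255 - 963 = -86218$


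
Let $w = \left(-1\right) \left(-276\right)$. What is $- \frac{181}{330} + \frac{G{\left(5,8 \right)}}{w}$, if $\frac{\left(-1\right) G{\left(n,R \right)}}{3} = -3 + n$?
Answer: $- \frac{2164}{3795} \approx -0.57022$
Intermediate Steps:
$G{\left(n,R \right)} = 9 - 3 n$ ($G{\left(n,R \right)} = - 3 \left(-3 + n\right) = 9 - 3 n$)
$w = 276$
$- \frac{181}{330} + \frac{G{\left(5,8 \right)}}{w} = - \frac{181}{330} + \frac{9 - 15}{276} = \left(-181\right) \frac{1}{330} + \left(9 - 15\right) \frac{1}{276} = - \frac{181}{330} - \frac{1}{46} = - \frac{2164}{3795}$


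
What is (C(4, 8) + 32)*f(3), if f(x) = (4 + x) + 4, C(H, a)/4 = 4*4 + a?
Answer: 1408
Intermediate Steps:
C(H, a) = 64 + 4*a (C(H, a) = 4*(4*4 + a) = 4*(16 + a) = 64 + 4*a)
f(x) = 8 + x
(C(4, 8) + 32)*f(3) = ((64 + 4*8) + 32)*(8 + 3) = ((64 + 32) + 32)*11 = (96 + 32)*11 = 128*11 = 1408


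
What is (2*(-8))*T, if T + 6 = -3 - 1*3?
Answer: 192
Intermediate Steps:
T = -12 (T = -6 + (-3 - 1*3) = -6 + (-3 - 3) = -6 - 6 = -12)
(2*(-8))*T = (2*(-8))*(-12) = -16*(-12) = 192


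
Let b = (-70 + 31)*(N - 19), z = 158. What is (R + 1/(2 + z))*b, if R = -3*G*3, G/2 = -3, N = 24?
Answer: -336999/32 ≈ -10531.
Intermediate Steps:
G = -6 (G = 2*(-3) = -6)
R = 54 (R = -3*(-6)*3 = 18*3 = 54)
b = -195 (b = (-70 + 31)*(24 - 19) = -39*5 = -195)
(R + 1/(2 + z))*b = (54 + 1/(2 + 158))*(-195) = (54 + 1/160)*(-195) = (8641/160)*(-195) = -336999/32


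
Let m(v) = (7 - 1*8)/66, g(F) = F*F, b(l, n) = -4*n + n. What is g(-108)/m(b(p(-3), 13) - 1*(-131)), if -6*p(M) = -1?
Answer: -769824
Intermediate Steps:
p(M) = ⅙ (p(M) = -⅙*(-1) = ⅙)
b(l, n) = -3*n
g(F) = F²
m(v) = -1/66 (m(v) = (7 - 8)*(1/66) = -1*1/66 = -1/66)
g(-108)/m(b(p(-3), 13) - 1*(-131)) = (-108)²/(-1/66) = 11664*(-66) = -769824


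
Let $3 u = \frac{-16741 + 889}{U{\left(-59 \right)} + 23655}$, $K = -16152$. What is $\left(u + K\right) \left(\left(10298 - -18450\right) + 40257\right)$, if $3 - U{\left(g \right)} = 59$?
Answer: $- \frac{26303072789660}{23599} \approx -1.1146 \cdot 10^{9}$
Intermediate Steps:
$U{\left(g \right)} = -56$ ($U{\left(g \right)} = 3 - 59 = -56$)
$u = - \frac{5284}{23599}$ ($u = \frac{\left(-16741 + 889\right) \frac{1}{-56 + 23655}}{3} = \frac{\left(-15852\right) \frac{1}{23599}}{3} = \frac{1}{3} \left(- \frac{15852}{23599}\right) = - \frac{5284}{23599} \approx -0.22391$)
$\left(u + K\right) \left(\left(10298 - -18450\right) + 40257\right) = \left(- \frac{5284}{23599} - 16152\right) \left(\left(10298 - -18450\right) + 40257\right) = - \frac{381176332 \left(\left(10298 + 18450\right) + 40257\right)}{23599} = - \frac{381176332 \left(28748 + 40257\right)}{23599} = \left(- \frac{381176332}{23599}\right) 69005 = - \frac{26303072789660}{23599}$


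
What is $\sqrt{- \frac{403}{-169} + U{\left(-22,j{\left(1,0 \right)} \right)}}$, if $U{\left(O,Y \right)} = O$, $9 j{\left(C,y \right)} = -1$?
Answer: $\frac{i \sqrt{3315}}{13} \approx 4.4289 i$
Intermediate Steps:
$j{\left(C,y \right)} = - \frac{1}{9}$ ($j{\left(C,y \right)} = \frac{1}{9} \left(-1\right) = - \frac{1}{9}$)
$\sqrt{- \frac{403}{-169} + U{\left(-22,j{\left(1,0 \right)} \right)}} = \sqrt{- \frac{403}{-169} - 22} = \sqrt{\left(-403\right) \left(- \frac{1}{169}\right) - 22} = \sqrt{\frac{31}{13} - 22} = \sqrt{- \frac{255}{13}} = \frac{i \sqrt{3315}}{13}$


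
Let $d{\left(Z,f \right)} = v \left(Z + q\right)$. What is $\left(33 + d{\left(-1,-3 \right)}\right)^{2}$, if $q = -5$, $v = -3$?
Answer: $2601$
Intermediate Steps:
$d{\left(Z,f \right)} = 15 - 3 Z$ ($d{\left(Z,f \right)} = - 3 \left(Z - 5\right) = - 3 \left(-5 + Z\right) = 15 - 3 Z$)
$\left(33 + d{\left(-1,-3 \right)}\right)^{2} = \left(33 + \left(15 - -3\right)\right)^{2} = \left(33 + \left(15 + 3\right)\right)^{2} = \left(33 + 18\right)^{2} = 51^{2} = 2601$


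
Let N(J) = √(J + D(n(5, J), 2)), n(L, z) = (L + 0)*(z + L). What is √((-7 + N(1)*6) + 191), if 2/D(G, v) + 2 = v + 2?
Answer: √(184 + 6*√2) ≈ 13.874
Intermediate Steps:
n(L, z) = L*(L + z)
D(G, v) = 2/v (D(G, v) = 2/(-2 + (v + 2)) = 2/(-2 + (2 + v)) = 2/v)
N(J) = √(1 + J) (N(J) = √(J + 2/2) = √(J + 2*(½)) = √(J + 1) = √(1 + J))
√((-7 + N(1)*6) + 191) = √((-7 + √(1 + 1)*6) + 191) = √((-7 + √2*6) + 191) = √((-7 + 6*√2) + 191) = √(184 + 6*√2)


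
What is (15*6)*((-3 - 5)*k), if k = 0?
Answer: 0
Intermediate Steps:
(15*6)*((-3 - 5)*k) = (15*6)*((-3 - 5)*0) = 90*(-8*0) = 90*0 = 0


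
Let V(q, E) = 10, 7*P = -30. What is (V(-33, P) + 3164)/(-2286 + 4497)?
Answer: 1058/737 ≈ 1.4355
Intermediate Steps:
P = -30/7 (P = (1/7)*(-30) = -30/7 ≈ -4.2857)
(V(-33, P) + 3164)/(-2286 + 4497) = (10 + 3164)/(-2286 + 4497) = 3174/2211 = 3174*(1/2211) = 1058/737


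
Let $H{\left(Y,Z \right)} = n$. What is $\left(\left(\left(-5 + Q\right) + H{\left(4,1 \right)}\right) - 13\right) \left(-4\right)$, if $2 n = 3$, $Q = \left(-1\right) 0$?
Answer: $66$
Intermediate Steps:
$Q = 0$
$n = \frac{3}{2}$ ($n = \frac{1}{2} \cdot 3 = \frac{3}{2} \approx 1.5$)
$H{\left(Y,Z \right)} = \frac{3}{2}$
$\left(\left(\left(-5 + Q\right) + H{\left(4,1 \right)}\right) - 13\right) \left(-4\right) = \left(\left(\left(-5 + 0\right) + \frac{3}{2}\right) - 13\right) \left(-4\right) = \left(\left(-5 + \frac{3}{2}\right) - 13\right) \left(-4\right) = \left(- \frac{7}{2} - 13\right) \left(-4\right) = \left(- \frac{33}{2}\right) \left(-4\right) = 66$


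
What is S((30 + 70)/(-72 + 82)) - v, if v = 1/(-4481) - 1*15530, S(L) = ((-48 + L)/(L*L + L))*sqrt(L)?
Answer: 69589931/4481 - 19*sqrt(10)/55 ≈ 15529.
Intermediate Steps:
S(L) = sqrt(L)*(-48 + L)/(L + L**2) (S(L) = ((-48 + L)/(L**2 + L))*sqrt(L) = ((-48 + L)/(L + L**2))*sqrt(L) = sqrt(L)*(-48 + L)/(L + L**2))
v = -69589931/4481 (v = -1/4481 - 15530 = -69589931/4481 ≈ -15530.)
S((30 + 70)/(-72 + 82)) - v = (-48 + (30 + 70)/(-72 + 82))/(sqrt((30 + 70)/(-72 + 82))*(1 + (30 + 70)/(-72 + 82))) - 1*(-69589931/4481) = (-48 + 100/10)/(sqrt(100/10)*(1 + 100/10)) + 69589931/4481 = (-48 + 100*(1/10))/(sqrt(100*(1/10))*(1 + 100*(1/10))) + 69589931/4481 = (-48 + 10)/(sqrt(10)*(1 + 10)) + 69589931/4481 = (sqrt(10)/10)*(-38)/11 + 69589931/4481 = (sqrt(10)/10)*(1/11)*(-38) + 69589931/4481 = -19*sqrt(10)/55 + 69589931/4481 = 69589931/4481 - 19*sqrt(10)/55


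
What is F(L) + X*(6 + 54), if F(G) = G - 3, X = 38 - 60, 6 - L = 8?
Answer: -1325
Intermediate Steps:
L = -2 (L = 6 - 1*8 = 6 - 8 = -2)
X = -22
F(G) = -3 + G
F(L) + X*(6 + 54) = (-3 - 2) - 22*(6 + 54) = -5 - 22*60 = -5 - 1320 = -1325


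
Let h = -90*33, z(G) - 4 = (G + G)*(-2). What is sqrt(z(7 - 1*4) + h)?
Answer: I*sqrt(2978) ≈ 54.571*I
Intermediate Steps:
z(G) = 4 - 4*G (z(G) = 4 + (G + G)*(-2) = 4 + (2*G)*(-2) = 4 - 4*G)
h = -2970
sqrt(z(7 - 1*4) + h) = sqrt((4 - 4*(7 - 1*4)) - 2970) = sqrt((4 - 4*(7 - 4)) - 2970) = sqrt((4 - 4*3) - 2970) = sqrt((4 - 12) - 2970) = sqrt(-8 - 2970) = sqrt(-2978) = I*sqrt(2978)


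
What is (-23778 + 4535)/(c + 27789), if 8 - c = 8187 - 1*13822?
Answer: -2749/4776 ≈ -0.57559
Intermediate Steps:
c = 5643 (c = 8 - (8187 - 1*13822) = 8 - (8187 - 13822) = 8 - 1*(-5635) = 8 + 5635 = 5643)
(-23778 + 4535)/(c + 27789) = (-23778 + 4535)/(5643 + 27789) = -19243/33432 = -19243*1/33432 = -2749/4776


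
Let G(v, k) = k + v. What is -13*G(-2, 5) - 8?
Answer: -47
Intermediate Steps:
-13*G(-2, 5) - 8 = -13*(5 - 2) - 8 = -13*3 - 8 = -39 - 8 = -47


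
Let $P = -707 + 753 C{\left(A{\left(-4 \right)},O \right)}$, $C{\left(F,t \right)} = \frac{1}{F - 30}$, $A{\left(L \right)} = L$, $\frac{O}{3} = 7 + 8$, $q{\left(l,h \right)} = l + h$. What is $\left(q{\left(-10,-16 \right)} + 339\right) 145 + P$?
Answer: $\frac{1518299}{34} \approx 44656.0$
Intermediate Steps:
$q{\left(l,h \right)} = h + l$
$O = 45$ ($O = 3 \left(7 + 8\right) = 3 \cdot 15 = 45$)
$C{\left(F,t \right)} = \frac{1}{-30 + F}$
$P = - \frac{24791}{34}$ ($P = -707 + \frac{753}{-30 - 4} = -707 + \frac{753}{-34} = -707 + 753 \left(- \frac{1}{34}\right) = -707 - \frac{753}{34} = - \frac{24791}{34} \approx -729.15$)
$\left(q{\left(-10,-16 \right)} + 339\right) 145 + P = \left(\left(-16 - 10\right) + 339\right) 145 - \frac{24791}{34} = \left(-26 + 339\right) 145 - \frac{24791}{34} = 313 \cdot 145 - \frac{24791}{34} = 45385 - \frac{24791}{34} = \frac{1518299}{34}$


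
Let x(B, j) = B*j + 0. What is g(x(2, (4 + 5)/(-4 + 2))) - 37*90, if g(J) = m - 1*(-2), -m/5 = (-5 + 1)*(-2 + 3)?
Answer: -3308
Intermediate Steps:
m = 20 (m = -5*(-5 + 1)*(-2 + 3) = -(-20) = -5*(-4) = 20)
x(B, j) = B*j
g(J) = 22 (g(J) = 20 - 1*(-2) = 20 + 2 = 22)
g(x(2, (4 + 5)/(-4 + 2))) - 37*90 = 22 - 37*90 = 22 - 3330 = -3308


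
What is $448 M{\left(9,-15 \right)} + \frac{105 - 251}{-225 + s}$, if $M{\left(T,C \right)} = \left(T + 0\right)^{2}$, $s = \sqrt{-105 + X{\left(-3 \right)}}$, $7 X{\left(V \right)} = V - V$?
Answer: $\frac{61364103}{1691} + \frac{73 i \sqrt{105}}{25365} \approx 36289.0 + 0.029491 i$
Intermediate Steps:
$X{\left(V \right)} = 0$ ($X{\left(V \right)} = \frac{V - V}{7} = \frac{1}{7} \cdot 0 = 0$)
$s = i \sqrt{105}$ ($s = \sqrt{-105 + 0} = \sqrt{-105} = i \sqrt{105} \approx 10.247 i$)
$M{\left(T,C \right)} = T^{2}$
$448 M{\left(9,-15 \right)} + \frac{105 - 251}{-225 + s} = 448 \cdot 9^{2} + \frac{105 - 251}{-225 + i \sqrt{105}} = 448 \cdot 81 - \frac{146}{-225 + i \sqrt{105}} = 36288 - \frac{146}{-225 + i \sqrt{105}}$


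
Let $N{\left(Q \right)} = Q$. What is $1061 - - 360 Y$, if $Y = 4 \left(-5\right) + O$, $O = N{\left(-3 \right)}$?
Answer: $-7219$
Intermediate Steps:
$O = -3$
$Y = -23$ ($Y = 4 \left(-5\right) - 3 = -20 - 3 = -23$)
$1061 - - 360 Y = 1061 - \left(-360\right) \left(-23\right) = 1061 - 8280 = -7219$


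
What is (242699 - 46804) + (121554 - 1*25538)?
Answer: 291911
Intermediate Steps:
(242699 - 46804) + (121554 - 1*25538) = 195895 + (121554 - 25538) = 195895 + 96016 = 291911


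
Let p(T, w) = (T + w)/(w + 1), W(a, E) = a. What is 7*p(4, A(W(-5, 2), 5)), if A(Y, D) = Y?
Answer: 7/4 ≈ 1.7500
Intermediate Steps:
p(T, w) = (T + w)/(1 + w)
7*p(4, A(W(-5, 2), 5)) = 7*((4 - 5)/(1 - 5)) = 7*(-1/(-4)) = 7*(-¼*(-1)) = 7*(¼) = 7/4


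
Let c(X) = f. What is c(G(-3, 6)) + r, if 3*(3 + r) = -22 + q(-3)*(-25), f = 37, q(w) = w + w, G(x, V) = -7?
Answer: 230/3 ≈ 76.667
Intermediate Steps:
q(w) = 2*w
r = 119/3 (r = -3 + (-22 + (2*(-3))*(-25))/3 = -3 + (-22 - 6*(-25))/3 = -3 + (-22 + 150)/3 = -3 + (⅓)*128 = -3 + 128/3 = 119/3 ≈ 39.667)
c(X) = 37
c(G(-3, 6)) + r = 37 + 119/3 = 230/3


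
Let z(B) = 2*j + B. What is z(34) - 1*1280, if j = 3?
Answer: -1240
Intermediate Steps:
z(B) = 6 + B (z(B) = 2*3 + B = 6 + B)
z(34) - 1*1280 = (6 + 34) - 1*1280 = 40 - 1280 = -1240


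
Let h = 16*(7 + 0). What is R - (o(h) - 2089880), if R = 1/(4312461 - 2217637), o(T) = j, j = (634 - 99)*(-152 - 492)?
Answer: 5099681442081/2094824 ≈ 2.4344e+6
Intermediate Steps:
j = -344540 (j = 535*(-644) = -344540)
h = 112 (h = 16*7 = 112)
o(T) = -344540
R = 1/2094824 ≈ 4.7737e-7
R - (o(h) - 2089880) = 1/2094824 - (-344540 - 2089880) = 1/2094824 - 1*(-2434420) = 1/2094824 + 2434420 = 5099681442081/2094824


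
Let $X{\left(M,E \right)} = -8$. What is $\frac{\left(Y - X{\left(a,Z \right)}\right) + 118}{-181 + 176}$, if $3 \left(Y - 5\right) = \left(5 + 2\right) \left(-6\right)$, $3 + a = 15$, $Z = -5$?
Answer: $- \frac{117}{5} \approx -23.4$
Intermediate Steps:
$a = 12$ ($a = -3 + 15 = 12$)
$Y = -9$ ($Y = 5 + \frac{\left(5 + 2\right) \left(-6\right)}{3} = 5 + \frac{7 \left(-6\right)}{3} = 5 + \frac{1}{3} \left(-42\right) = 5 - 14 = -9$)
$\frac{\left(Y - X{\left(a,Z \right)}\right) + 118}{-181 + 176} = \frac{\left(-9 - -8\right) + 118}{-181 + 176} = \frac{\left(-9 + 8\right) + 118}{-5} = \left(-1 + 118\right) \left(- \frac{1}{5}\right) = 117 \left(- \frac{1}{5}\right) = - \frac{117}{5}$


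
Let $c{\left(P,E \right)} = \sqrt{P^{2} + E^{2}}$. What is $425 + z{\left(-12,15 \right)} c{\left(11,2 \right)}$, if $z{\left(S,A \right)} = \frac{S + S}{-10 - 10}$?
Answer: $425 + 6 \sqrt{5} \approx 438.42$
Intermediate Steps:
$z{\left(S,A \right)} = - \frac{S}{10}$ ($z{\left(S,A \right)} = \frac{2 S}{-20} = 2 S \left(- \frac{1}{20}\right) = - \frac{S}{10}$)
$c{\left(P,E \right)} = \sqrt{E^{2} + P^{2}}$
$425 + z{\left(-12,15 \right)} c{\left(11,2 \right)} = 425 + \left(- \frac{1}{10}\right) \left(-12\right) \sqrt{2^{2} + 11^{2}} = 425 + \frac{6 \sqrt{4 + 121}}{5} = 425 + \frac{6 \sqrt{125}}{5} = 425 + \frac{6 \cdot 5 \sqrt{5}}{5} = 425 + 6 \sqrt{5}$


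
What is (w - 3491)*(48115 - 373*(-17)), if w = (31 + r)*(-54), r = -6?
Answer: -263621496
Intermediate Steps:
w = -1350 (w = (31 - 6)*(-54) = 25*(-54) = -1350)
(w - 3491)*(48115 - 373*(-17)) = (-1350 - 3491)*(48115 - 373*(-17)) = -4841*(48115 + 6341) = -4841*54456 = -263621496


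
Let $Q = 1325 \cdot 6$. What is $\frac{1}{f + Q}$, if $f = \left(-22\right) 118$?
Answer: $\frac{1}{5354} \approx 0.00018678$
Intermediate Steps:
$Q = 7950$
$f = -2596$
$\frac{1}{f + Q} = \frac{1}{-2596 + 7950} = \frac{1}{5354}$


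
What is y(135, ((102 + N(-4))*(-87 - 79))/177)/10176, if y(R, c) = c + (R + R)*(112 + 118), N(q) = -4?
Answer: 1371929/225144 ≈ 6.0936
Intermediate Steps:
y(R, c) = c + 460*R (y(R, c) = c + (2*R)*230 = c + 460*R)
y(135, ((102 + N(-4))*(-87 - 79))/177)/10176 = (((102 - 4)*(-87 - 79))/177 + 460*135)/10176 = ((98*(-166))*(1/177) + 62100)*(1/10176) = (-16268*1/177 + 62100)*(1/10176) = (-16268/177 + 62100)*(1/10176) = (10975432/177)*(1/10176) = 1371929/225144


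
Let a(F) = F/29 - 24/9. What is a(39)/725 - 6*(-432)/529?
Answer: 32685913/6673335 ≈ 4.8980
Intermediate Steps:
a(F) = -8/3 + F/29 (a(F) = F*(1/29) - 24*1/9 = F/29 - 8/3 = -8/3 + F/29)
a(39)/725 - 6*(-432)/529 = (-8/3 + (1/29)*39)/725 - 6*(-432)/529 = (-8/3 + 39/29)*(1/725) + 2592*(1/529) = -115/87*1/725 + 2592/529 = -23/12615 + 2592/529 = 32685913/6673335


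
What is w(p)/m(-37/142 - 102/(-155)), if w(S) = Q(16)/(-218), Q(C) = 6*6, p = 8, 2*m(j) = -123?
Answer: 12/4469 ≈ 0.0026852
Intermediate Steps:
m(j) = -123/2 (m(j) = (½)*(-123) = -123/2)
Q(C) = 36
w(S) = -18/109 (w(S) = 36/(-218) = 36*(-1/218) = -18/109)
w(p)/m(-37/142 - 102/(-155)) = -18/(109*(-123/2)) = -18/109*(-2/123) = 12/4469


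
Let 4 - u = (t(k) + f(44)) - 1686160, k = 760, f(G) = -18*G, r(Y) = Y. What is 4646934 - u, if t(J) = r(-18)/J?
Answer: 1124791631/380 ≈ 2.9600e+6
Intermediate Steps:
t(J) = -18/J
u = 641043289/380 (u = 4 - ((-18/760 - 18*44) - 1686160) = 4 - ((-18*1/760 - 792) - 1686160) = 4 - ((-9/380 - 792) - 1686160) = 4 - (-300969/380 - 1686160) = 4 - 1*(-641041769/380) = 4 + 641041769/380 = 641043289/380 ≈ 1.6870e+6)
4646934 - u = 4646934 - 1*641043289/380 = 4646934 - 641043289/380 = 1124791631/380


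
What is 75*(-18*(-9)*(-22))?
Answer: -267300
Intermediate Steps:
75*(-18*(-9)*(-22)) = 75*(162*(-22)) = 75*(-3564) = -267300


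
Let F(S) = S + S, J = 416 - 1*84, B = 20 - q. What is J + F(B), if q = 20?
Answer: 332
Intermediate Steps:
B = 0 (B = 20 - 1*20 = 20 - 20 = 0)
J = 332 (J = 416 - 84 = 332)
F(S) = 2*S
J + F(B) = 332 + 2*0 = 332 + 0 = 332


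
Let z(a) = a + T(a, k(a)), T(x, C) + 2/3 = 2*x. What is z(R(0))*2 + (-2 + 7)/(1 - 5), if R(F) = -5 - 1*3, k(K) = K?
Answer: -607/12 ≈ -50.583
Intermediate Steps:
R(F) = -8 (R(F) = -5 - 3 = -8)
T(x, C) = -2/3 + 2*x
z(a) = -2/3 + 3*a (z(a) = a + (-2/3 + 2*a) = -2/3 + 3*a)
z(R(0))*2 + (-2 + 7)/(1 - 5) = (-2/3 + 3*(-8))*2 + (-2 + 7)/(1 - 5) = (-2/3 - 24)*2 + 5/(-4) = -74/3*2 + 5*(-1/4) = -148/3 - 5/4 = -607/12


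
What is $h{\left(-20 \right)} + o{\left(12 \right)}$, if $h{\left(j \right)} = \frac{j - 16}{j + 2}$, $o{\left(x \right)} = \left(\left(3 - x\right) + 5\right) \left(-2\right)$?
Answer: $10$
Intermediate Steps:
$o{\left(x \right)} = -16 + 2 x$ ($o{\left(x \right)} = \left(8 - x\right) \left(-2\right) = -16 + 2 x$)
$h{\left(j \right)} = \frac{-16 + j}{2 + j}$
$h{\left(-20 \right)} + o{\left(12 \right)} = \frac{-16 - 20}{2 - 20} + \left(-16 + 2 \cdot 12\right) = \frac{1}{-18} \left(-36\right) + \left(-16 + 24\right) = \left(- \frac{1}{18}\right) \left(-36\right) + 8 = 2 + 8 = 10$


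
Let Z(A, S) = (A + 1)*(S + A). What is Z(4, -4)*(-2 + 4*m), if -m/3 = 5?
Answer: 0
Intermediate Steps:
m = -15 (m = -3*5 = -15)
Z(A, S) = (1 + A)*(A + S)
Z(4, -4)*(-2 + 4*m) = (4 - 4 + 4**2 + 4*(-4))*(-2 + 4*(-15)) = (4 - 4 + 16 - 16)*(-2 - 60) = 0*(-62) = 0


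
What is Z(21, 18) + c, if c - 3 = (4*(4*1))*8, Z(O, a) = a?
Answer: 149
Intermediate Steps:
c = 131 (c = 3 + (4*(4*1))*8 = 3 + (4*4)*8 = 3 + 16*8 = 3 + 128 = 131)
Z(21, 18) + c = 18 + 131 = 149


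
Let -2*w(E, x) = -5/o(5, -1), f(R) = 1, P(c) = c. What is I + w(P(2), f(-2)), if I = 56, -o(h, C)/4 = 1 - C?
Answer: 891/16 ≈ 55.688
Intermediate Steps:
o(h, C) = -4 + 4*C (o(h, C) = -4*(1 - C) = -4 + 4*C)
w(E, x) = -5/16 (w(E, x) = -(-5)/(2*(-4 + 4*(-1))) = -(-5)/(2*(-4 - 4)) = -(-5)/(2*(-8)) = -(-5)*(-1)/(2*8) = -½*5/8 = -5/16)
I + w(P(2), f(-2)) = 56 - 5/16 = 891/16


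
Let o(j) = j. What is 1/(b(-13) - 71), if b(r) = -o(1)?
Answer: -1/72 ≈ -0.013889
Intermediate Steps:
b(r) = -1 (b(r) = -1*1 = -1)
1/(b(-13) - 71) = 1/(-1 - 71) = 1/(-72) = -1/72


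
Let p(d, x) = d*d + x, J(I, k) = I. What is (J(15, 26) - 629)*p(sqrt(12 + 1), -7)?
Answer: -3684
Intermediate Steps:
p(d, x) = x + d**2 (p(d, x) = d**2 + x = x + d**2)
(J(15, 26) - 629)*p(sqrt(12 + 1), -7) = (15 - 629)*(-7 + (sqrt(12 + 1))**2) = -614*(-7 + (sqrt(13))**2) = -614*(-7 + 13) = -614*6 = -3684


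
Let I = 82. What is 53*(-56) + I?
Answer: -2886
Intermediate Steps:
53*(-56) + I = 53*(-56) + 82 = -2968 + 82 = -2886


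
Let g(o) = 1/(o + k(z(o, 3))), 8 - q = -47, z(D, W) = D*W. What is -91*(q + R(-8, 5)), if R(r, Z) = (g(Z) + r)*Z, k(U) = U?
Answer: -5551/4 ≈ -1387.8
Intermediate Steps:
q = 55 (q = 8 - 1*(-47) = 8 + 47 = 55)
g(o) = 1/(4*o) (g(o) = 1/(o + o*3) = 1/(o + 3*o) = 1/(4*o))
R(r, Z) = Z*(r + 1/(4*Z)) (R(r, Z) = (1/(4*Z) + r)*Z = (r + 1/(4*Z))*Z = Z*(r + 1/(4*Z)))
-91*(q + R(-8, 5)) = -91*(55 + (¼ + 5*(-8))) = -91*(55 + (¼ - 40)) = -91*(55 - 159/4) = -91*61/4 = -5551/4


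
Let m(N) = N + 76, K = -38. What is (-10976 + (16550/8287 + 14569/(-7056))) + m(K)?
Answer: -639582418039/58473072 ≈ -10938.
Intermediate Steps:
m(N) = 76 + N
(-10976 + (16550/8287 + 14569/(-7056))) + m(K) = (-10976 + (16550/8287 + 14569/(-7056))) + (76 - 38) = (-10976 + (16550*(1/8287) + 14569*(-1/7056))) + 38 = (-10976 + (16550/8287 - 14569/7056)) + 38 = (-10976 - 3956503/58473072) + 38 = -641804394775/58473072 + 38 = -639582418039/58473072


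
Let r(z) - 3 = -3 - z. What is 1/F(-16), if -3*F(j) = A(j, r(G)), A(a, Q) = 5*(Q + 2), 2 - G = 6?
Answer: -1/10 ≈ -0.10000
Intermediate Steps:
G = -4 (G = 2 - 1*6 = 2 - 6 = -4)
r(z) = -z (r(z) = 3 + (-3 - z) = -z)
A(a, Q) = 10 + 5*Q (A(a, Q) = 5*(2 + Q) = 10 + 5*Q)
F(j) = -10 (F(j) = -(10 + 5*(-1*(-4)))/3 = -(10 + 5*4)/3 = -(10 + 20)/3 = -1/3*30 = -10)
1/F(-16) = 1/(-10) = -1/10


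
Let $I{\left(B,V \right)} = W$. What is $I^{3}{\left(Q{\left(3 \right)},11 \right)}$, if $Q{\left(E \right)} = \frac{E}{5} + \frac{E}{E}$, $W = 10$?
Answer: $1000$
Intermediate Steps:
$Q{\left(E \right)} = 1 + \frac{E}{5}$ ($Q{\left(E \right)} = E \frac{1}{5} + 1 = \frac{E}{5} + 1 = 1 + \frac{E}{5}$)
$I{\left(B,V \right)} = 10$
$I^{3}{\left(Q{\left(3 \right)},11 \right)} = 10^{3} = 1000$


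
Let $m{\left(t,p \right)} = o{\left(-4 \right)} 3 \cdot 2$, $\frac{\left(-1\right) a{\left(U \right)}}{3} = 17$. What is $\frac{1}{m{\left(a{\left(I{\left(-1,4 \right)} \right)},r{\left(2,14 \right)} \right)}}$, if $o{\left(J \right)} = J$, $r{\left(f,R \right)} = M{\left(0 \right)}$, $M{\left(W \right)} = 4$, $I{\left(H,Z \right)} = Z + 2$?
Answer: $- \frac{1}{24} \approx -0.041667$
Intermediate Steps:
$I{\left(H,Z \right)} = 2 + Z$
$r{\left(f,R \right)} = 4$
$a{\left(U \right)} = -51$ ($a{\left(U \right)} = \left(-3\right) 17 = -51$)
$m{\left(t,p \right)} = -24$ ($m{\left(t,p \right)} = \left(-4\right) 3 \cdot 2 = \left(-12\right) 2 = -24$)
$\frac{1}{m{\left(a{\left(I{\left(-1,4 \right)} \right)},r{\left(2,14 \right)} \right)}} = \frac{1}{-24} = - \frac{1}{24}$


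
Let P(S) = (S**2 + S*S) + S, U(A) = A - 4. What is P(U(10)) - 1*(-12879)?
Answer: 12957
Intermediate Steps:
U(A) = -4 + A
P(S) = S + 2*S**2 (P(S) = (S**2 + S**2) + S = 2*S**2 + S = S + 2*S**2)
P(U(10)) - 1*(-12879) = (-4 + 10)*(1 + 2*(-4 + 10)) - 1*(-12879) = 6*(1 + 2*6) + 12879 = 6*(1 + 12) + 12879 = 6*13 + 12879 = 78 + 12879 = 12957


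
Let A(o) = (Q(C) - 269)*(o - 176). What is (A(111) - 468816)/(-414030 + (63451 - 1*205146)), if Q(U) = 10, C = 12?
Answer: 451981/555725 ≈ 0.81332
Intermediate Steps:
A(o) = 45584 - 259*o (A(o) = (10 - 269)*(o - 176) = -259*(-176 + o) = 45584 - 259*o)
(A(111) - 468816)/(-414030 + (63451 - 1*205146)) = ((45584 - 259*111) - 468816)/(-414030 + (63451 - 1*205146)) = ((45584 - 28749) - 468816)/(-414030 + (63451 - 205146)) = (16835 - 468816)/(-414030 - 141695) = -451981/(-555725) = -451981*(-1/555725) = 451981/555725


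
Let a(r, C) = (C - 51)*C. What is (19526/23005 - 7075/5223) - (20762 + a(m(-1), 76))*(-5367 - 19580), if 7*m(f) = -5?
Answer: 67929563716019033/120155115 ≈ 5.6535e+8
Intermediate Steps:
m(f) = -5/7 (m(f) = (⅐)*(-5) = -5/7)
a(r, C) = C*(-51 + C) (a(r, C) = (-51 + C)*C = C*(-51 + C))
(19526/23005 - 7075/5223) - (20762 + a(m(-1), 76))*(-5367 - 19580) = (19526/23005 - 7075/5223) - (20762 + 76*(-51 + 76))*(-5367 - 19580) = (19526*(1/23005) - 7075*1/5223) - (20762 + 76*25)*(-24947) = (19526/23005 - 7075/5223) - (20762 + 1900)*(-24947) = -60776077/120155115 - 22662*(-24947) = -60776077/120155115 - 1*(-565348914) = -60776077/120155115 + 565348914 = 67929563716019033/120155115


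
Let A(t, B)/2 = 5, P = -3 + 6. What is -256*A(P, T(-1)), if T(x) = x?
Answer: -2560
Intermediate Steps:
P = 3
A(t, B) = 10 (A(t, B) = 2*5 = 10)
-256*A(P, T(-1)) = -256*10 = -2560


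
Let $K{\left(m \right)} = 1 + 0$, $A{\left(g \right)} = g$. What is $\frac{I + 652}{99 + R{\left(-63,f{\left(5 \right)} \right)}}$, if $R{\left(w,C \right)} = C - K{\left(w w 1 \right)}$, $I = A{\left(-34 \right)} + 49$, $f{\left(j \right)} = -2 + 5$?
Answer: $\frac{667}{101} \approx 6.604$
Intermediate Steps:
$f{\left(j \right)} = 3$
$I = 15$ ($I = -34 + 49 = 15$)
$K{\left(m \right)} = 1$
$R{\left(w,C \right)} = -1 + C$ ($R{\left(w,C \right)} = C - 1 = -1 + C$)
$\frac{I + 652}{99 + R{\left(-63,f{\left(5 \right)} \right)}} = \frac{15 + 652}{99 + \left(-1 + 3\right)} = \frac{667}{99 + 2} = \frac{667}{101}$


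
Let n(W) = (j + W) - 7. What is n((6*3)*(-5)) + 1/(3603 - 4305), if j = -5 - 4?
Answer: -74413/702 ≈ -106.00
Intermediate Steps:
j = -9
n(W) = -16 + W (n(W) = (-9 + W) - 7 = -16 + W)
n((6*3)*(-5)) + 1/(3603 - 4305) = (-16 + (6*3)*(-5)) + 1/(3603 - 4305) = (-16 + 18*(-5)) + 1/(-702) = (-16 - 90) - 1/702 = -106 - 1/702 = -74413/702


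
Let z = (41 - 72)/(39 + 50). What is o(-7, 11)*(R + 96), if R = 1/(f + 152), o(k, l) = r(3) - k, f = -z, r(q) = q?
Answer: 13017530/13559 ≈ 960.07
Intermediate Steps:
z = -31/89 ≈ -0.34831
f = 31/89 (f = -1*(-31/89) = 31/89 ≈ 0.34831)
o(k, l) = 3 - k
R = 89/13559 (R = 1/(31/89 + 152) = 1/(13559/89) = 89/13559 ≈ 0.0065639)
o(-7, 11)*(R + 96) = (3 - 1*(-7))*(89/13559 + 96) = (3 + 7)*(1301753/13559) = 10*(1301753/13559) = 13017530/13559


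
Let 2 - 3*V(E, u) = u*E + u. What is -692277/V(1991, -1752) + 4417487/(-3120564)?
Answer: -10948925918933/5445362336052 ≈ -2.0107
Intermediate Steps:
V(E, u) = ⅔ - u/3 - E*u/3 (V(E, u) = ⅔ - (u*E + u)/3 = ⅔ - (E*u + u)/3 = ⅔ - (u + E*u)/3 = ⅔ + (-u/3 - E*u/3) = ⅔ - u/3 - E*u/3)
-692277/V(1991, -1752) + 4417487/(-3120564) = -692277/(⅔ - ⅓*(-1752) - ⅓*1991*(-1752)) + 4417487/(-3120564) = -692277/(⅔ + 584 + 1162744) + 4417487*(-1/3120564) = -692277/3489986/3 - 4417487/3120564 = -692277*3/3489986 - 4417487/3120564 = -2076831/3489986 - 4417487/3120564 = -10948925918933/5445362336052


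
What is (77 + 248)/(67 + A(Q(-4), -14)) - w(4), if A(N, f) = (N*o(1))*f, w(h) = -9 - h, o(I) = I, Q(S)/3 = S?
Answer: 676/47 ≈ 14.383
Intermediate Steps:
Q(S) = 3*S
A(N, f) = N*f (A(N, f) = (N*1)*f = N*f)
(77 + 248)/(67 + A(Q(-4), -14)) - w(4) = (77 + 248)/(67 + (3*(-4))*(-14)) - (-9 - 1*4) = 325/(67 - 12*(-14)) - (-9 - 4) = 325/(67 + 168) - 1*(-13) = 325/235 + 13 = 325*(1/235) + 13 = 65/47 + 13 = 676/47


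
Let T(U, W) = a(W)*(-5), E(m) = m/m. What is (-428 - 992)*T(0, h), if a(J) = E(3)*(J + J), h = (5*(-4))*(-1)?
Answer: 284000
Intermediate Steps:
h = 20 (h = -20*(-1) = 20)
E(m) = 1
a(J) = 2*J (a(J) = 1*(J + J) = 1*(2*J) = 2*J)
T(U, W) = -10*W (T(U, W) = (2*W)*(-5) = -10*W)
(-428 - 992)*T(0, h) = (-428 - 992)*(-10*20) = -1420*(-200) = 284000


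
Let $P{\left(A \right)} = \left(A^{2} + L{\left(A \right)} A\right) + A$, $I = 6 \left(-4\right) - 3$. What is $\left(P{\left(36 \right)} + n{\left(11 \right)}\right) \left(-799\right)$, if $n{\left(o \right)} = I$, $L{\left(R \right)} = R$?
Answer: $-2078199$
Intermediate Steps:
$I = -27$ ($I = -24 - 3 = -27$)
$n{\left(o \right)} = -27$
$P{\left(A \right)} = A + 2 A^{2}$ ($P{\left(A \right)} = \left(A^{2} + A A\right) + A = \left(A^{2} + A^{2}\right) + A = 2 A^{2} + A = A + 2 A^{2}$)
$\left(P{\left(36 \right)} + n{\left(11 \right)}\right) \left(-799\right) = \left(36 \left(1 + 2 \cdot 36\right) - 27\right) \left(-799\right) = \left(36 \left(1 + 72\right) - 27\right) \left(-799\right) = \left(36 \cdot 73 - 27\right) \left(-799\right) = \left(2628 - 27\right) \left(-799\right) = 2601 \left(-799\right) = -2078199$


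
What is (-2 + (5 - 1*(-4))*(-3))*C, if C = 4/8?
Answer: -29/2 ≈ -14.500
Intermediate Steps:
C = ½ (C = 4*(⅛) = ½ ≈ 0.50000)
(-2 + (5 - 1*(-4))*(-3))*C = (-2 + (5 - 1*(-4))*(-3))*(½) = (-2 + (5 + 4)*(-3))*(½) = (-2 + 9*(-3))*(½) = (-2 - 27)*(½) = -29*½ = -29/2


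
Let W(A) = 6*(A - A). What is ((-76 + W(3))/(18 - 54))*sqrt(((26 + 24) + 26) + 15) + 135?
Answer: 135 + 19*sqrt(91)/9 ≈ 155.14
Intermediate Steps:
W(A) = 0 (W(A) = 6*0 = 0)
((-76 + W(3))/(18 - 54))*sqrt(((26 + 24) + 26) + 15) + 135 = ((-76 + 0)/(18 - 54))*sqrt(((26 + 24) + 26) + 15) + 135 = (-76/(-36))*sqrt((50 + 26) + 15) + 135 = (-76*(-1/36))*sqrt(76 + 15) + 135 = 19*sqrt(91)/9 + 135 = 135 + 19*sqrt(91)/9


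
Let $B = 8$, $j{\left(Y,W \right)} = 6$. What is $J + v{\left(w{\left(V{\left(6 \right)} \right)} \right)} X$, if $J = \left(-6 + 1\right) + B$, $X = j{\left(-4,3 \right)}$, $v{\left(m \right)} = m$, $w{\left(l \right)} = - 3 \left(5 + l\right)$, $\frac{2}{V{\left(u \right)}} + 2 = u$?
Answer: $-96$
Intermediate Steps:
$V{\left(u \right)} = \frac{2}{-2 + u}$
$w{\left(l \right)} = -15 - 3 l$
$X = 6$
$J = 3$ ($J = \left(-6 + 1\right) + 8 = -5 + 8 = 3$)
$J + v{\left(w{\left(V{\left(6 \right)} \right)} \right)} X = 3 + \left(-15 - 3 \frac{2}{-2 + 6}\right) 6 = 3 + \left(-15 - 3 \cdot \frac{2}{4}\right) 6 = 3 + \left(-15 - 3 \cdot 2 \cdot \frac{1}{4}\right) 6 = 3 + \left(-15 - \frac{3}{2}\right) 6 = 3 - 99 = -96$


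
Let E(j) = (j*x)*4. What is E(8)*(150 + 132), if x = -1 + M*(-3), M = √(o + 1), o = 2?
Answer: -9024 - 27072*√3 ≈ -55914.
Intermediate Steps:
M = √3 (M = √(2 + 1) = √3 ≈ 1.7320)
x = -1 - 3*√3 (x = -1 + √3*(-3) = -1 - 3*√3 ≈ -6.1962)
E(j) = 4*j*(-1 - 3*√3) (E(j) = (j*(-1 - 3*√3))*4 = 4*j*(-1 - 3*√3))
E(8)*(150 + 132) = (-4*8*(1 + 3*√3))*(150 + 132) = (-32 - 96*√3)*282 = -9024 - 27072*√3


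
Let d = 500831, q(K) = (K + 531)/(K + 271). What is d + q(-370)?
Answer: 49582108/99 ≈ 5.0083e+5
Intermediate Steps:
q(K) = (531 + K)/(271 + K)
d + q(-370) = 500831 + (531 - 370)/(271 - 370) = 500831 + 161/(-99) = 500831 - 1/99*161 = 500831 - 161/99 = 49582108/99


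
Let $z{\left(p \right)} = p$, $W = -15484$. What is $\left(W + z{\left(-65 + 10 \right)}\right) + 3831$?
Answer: $-11708$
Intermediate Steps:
$\left(W + z{\left(-65 + 10 \right)}\right) + 3831 = \left(-15484 + \left(-65 + 10\right)\right) + 3831 = \left(-15484 - 55\right) + 3831 = -15539 + 3831 = -11708$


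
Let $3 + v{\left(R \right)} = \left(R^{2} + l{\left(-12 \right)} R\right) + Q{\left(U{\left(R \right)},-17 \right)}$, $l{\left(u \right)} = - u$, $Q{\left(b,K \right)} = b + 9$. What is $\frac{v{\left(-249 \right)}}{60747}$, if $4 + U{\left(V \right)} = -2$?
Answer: $\frac{19671}{20249} \approx 0.97146$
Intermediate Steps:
$U{\left(V \right)} = -6$ ($U{\left(V \right)} = -4 - 2 = -6$)
$Q{\left(b,K \right)} = 9 + b$
$v{\left(R \right)} = R^{2} + 12 R$ ($v{\left(R \right)} = -3 + \left(\left(R^{2} + \left(-1\right) \left(-12\right) R\right) + \left(9 - 6\right)\right) = -3 + \left(\left(R^{2} + 12 R\right) + 3\right) = -3 + \left(3 + R^{2} + 12 R\right) = R^{2} + 12 R$)
$\frac{v{\left(-249 \right)}}{60747} = \frac{\left(-249\right) \left(12 - 249\right)}{60747} = \left(-249\right) \left(-237\right) \frac{1}{60747} = 59013 \cdot \frac{1}{60747} = \frac{19671}{20249}$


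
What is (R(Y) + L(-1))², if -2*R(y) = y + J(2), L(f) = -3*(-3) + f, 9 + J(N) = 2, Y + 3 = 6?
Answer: 100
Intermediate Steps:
Y = 3 (Y = -3 + 6 = 3)
J(N) = -7 (J(N) = -9 + 2 = -7)
L(f) = 9 + f
R(y) = 7/2 - y/2 (R(y) = -(y - 7)/2 = -(-7 + y)/2 = 7/2 - y/2)
(R(Y) + L(-1))² = ((7/2 - ½*3) + (9 - 1))² = ((7/2 - 3/2) + 8)² = (2 + 8)² = 10² = 100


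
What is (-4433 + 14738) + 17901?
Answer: 28206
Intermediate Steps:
(-4433 + 14738) + 17901 = 10305 + 17901 = 28206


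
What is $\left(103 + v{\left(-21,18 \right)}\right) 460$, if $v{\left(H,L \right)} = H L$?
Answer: $-126500$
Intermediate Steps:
$\left(103 + v{\left(-21,18 \right)}\right) 460 = \left(103 - 378\right) 460 = \left(-275\right) 460 = -126500$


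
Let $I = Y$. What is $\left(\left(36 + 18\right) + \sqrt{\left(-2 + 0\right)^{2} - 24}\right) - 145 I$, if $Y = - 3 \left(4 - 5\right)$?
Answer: $-381 + 2 i \sqrt{5} \approx -381.0 + 4.4721 i$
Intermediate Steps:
$Y = 3$ ($Y = \left(-3\right) \left(-1\right) = 3$)
$I = 3$
$\left(\left(36 + 18\right) + \sqrt{\left(-2 + 0\right)^{2} - 24}\right) - 145 I = \left(\left(36 + 18\right) + \sqrt{\left(-2 + 0\right)^{2} - 24}\right) - 435 = \left(54 + \sqrt{\left(-2\right)^{2} - 24}\right) - 435 = \left(54 + \sqrt{4 - 24}\right) - 435 = \left(54 + \sqrt{-20}\right) - 435 = \left(54 + 2 i \sqrt{5}\right) - 435 = -381 + 2 i \sqrt{5}$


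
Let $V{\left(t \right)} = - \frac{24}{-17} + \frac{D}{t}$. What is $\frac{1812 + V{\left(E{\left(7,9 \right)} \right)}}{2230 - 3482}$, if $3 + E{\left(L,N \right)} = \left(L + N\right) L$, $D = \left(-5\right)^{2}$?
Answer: $- \frac{3360677}{2319956} \approx -1.4486$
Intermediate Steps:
$D = 25$
$E{\left(L,N \right)} = -3 + L \left(L + N\right)$ ($E{\left(L,N \right)} = -3 + \left(L + N\right) L = -3 + L \left(L + N\right)$)
$V{\left(t \right)} = \frac{24}{17} + \frac{25}{t}$ ($V{\left(t \right)} = - \frac{24}{-17} + \frac{25}{t} = \left(-24\right) \left(- \frac{1}{17}\right) + \frac{25}{t} = \frac{24}{17} + \frac{25}{t}$)
$\frac{1812 + V{\left(E{\left(7,9 \right)} \right)}}{2230 - 3482} = \frac{1812 + \left(\frac{24}{17} + \frac{25}{-3 + 7^{2} + 7 \cdot 9}\right)}{2230 - 3482} = \frac{1812 + \left(\frac{24}{17} + \frac{25}{-3 + 49 + 63}\right)}{-1252} = \left(1812 + \left(\frac{24}{17} + \frac{25}{109}\right)\right) \left(- \frac{1}{1252}\right) = \left(1812 + \frac{3041}{1853}\right) \left(- \frac{1}{1252}\right) = \frac{3360677}{1853} \left(- \frac{1}{1252}\right) = - \frac{3360677}{2319956}$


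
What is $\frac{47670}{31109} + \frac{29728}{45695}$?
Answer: $\frac{238699154}{109348135} \approx 2.1829$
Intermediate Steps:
$\frac{47670}{31109} + \frac{29728}{45695} = \frac{238699154}{109348135}$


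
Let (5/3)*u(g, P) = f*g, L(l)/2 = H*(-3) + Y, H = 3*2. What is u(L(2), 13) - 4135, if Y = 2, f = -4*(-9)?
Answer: -24131/5 ≈ -4826.2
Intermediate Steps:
f = 36
H = 6
L(l) = -32 (L(l) = 2*(6*(-3) + 2) = 2*(-18 + 2) = 2*(-16) = -32)
u(g, P) = 108*g/5 (u(g, P) = 3*(36*g)/5 = 108*g/5)
u(L(2), 13) - 4135 = (108/5)*(-32) - 4135 = -3456/5 - 4135 = -24131/5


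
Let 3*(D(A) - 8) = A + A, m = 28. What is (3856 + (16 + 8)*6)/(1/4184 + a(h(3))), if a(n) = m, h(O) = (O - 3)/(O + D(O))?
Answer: 16736000/117153 ≈ 142.86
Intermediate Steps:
D(A) = 8 + 2*A/3 (D(A) = 8 + (A + A)/3 = 8 + (2*A)/3 = 8 + 2*A/3)
h(O) = (-3 + O)/(8 + 5*O/3) (h(O) = (O - 3)/(O + (8 + 2*O/3)) = (-3 + O)/(8 + 5*O/3))
a(n) = 28
(3856 + (16 + 8)*6)/(1/4184 + a(h(3))) = (3856 + (16 + 8)*6)/(1/4184 + 28) = (3856 + 24*6)/(1/4184 + 28) = (3856 + 144)/(117153/4184) = 4000*(4184/117153) = 16736000/117153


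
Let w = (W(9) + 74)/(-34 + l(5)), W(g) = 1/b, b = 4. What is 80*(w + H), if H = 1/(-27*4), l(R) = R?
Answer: -160960/783 ≈ -205.57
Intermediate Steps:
W(g) = ¼ (W(g) = 1/4 = ¼)
H = -1/108 (H = 1/(-108) = -1/108 ≈ -0.0092593)
w = -297/116 (w = (¼ + 74)/(-34 + 5) = (297/4)/(-29) = (297/4)*(-1/29) = -297/116 ≈ -2.5603)
80*(w + H) = 80*(-297/116 - 1/108) = 80*(-2012/783) = -160960/783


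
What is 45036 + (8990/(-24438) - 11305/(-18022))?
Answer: 9917471526353/220210818 ≈ 45036.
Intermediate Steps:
45036 + (8990/(-24438) - 11305/(-18022)) = 45036 + (8990*(-1/24438) - 11305*(-1/18022)) = 45036 + (-4495/12219 + 11305/18022) = 45036 + 57126905/220210818 = 9917471526353/220210818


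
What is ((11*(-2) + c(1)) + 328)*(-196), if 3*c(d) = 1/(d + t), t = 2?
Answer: -539980/9 ≈ -59998.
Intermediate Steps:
c(d) = 1/(3*(2 + d)) (c(d) = 1/(3*(d + 2)) = 1/(3*(2 + d)))
((11*(-2) + c(1)) + 328)*(-196) = ((11*(-2) + 1/(3*(2 + 1))) + 328)*(-196) = ((-22 + (⅓)/3) + 328)*(-196) = ((-22 + (⅓)*(⅓)) + 328)*(-196) = ((-22 + ⅑) + 328)*(-196) = (-197/9 + 328)*(-196) = (2755/9)*(-196) = -539980/9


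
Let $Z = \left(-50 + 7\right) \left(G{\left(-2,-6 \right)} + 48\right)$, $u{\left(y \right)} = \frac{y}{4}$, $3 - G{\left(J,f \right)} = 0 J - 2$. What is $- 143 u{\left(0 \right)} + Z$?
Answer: $-2279$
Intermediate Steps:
$G{\left(J,f \right)} = 5$ ($G{\left(J,f \right)} = 3 - \left(0 J - 2\right) = 3 - \left(0 - 2\right) = 3 - -2 = 3 + 2 = 5$)
$u{\left(y \right)} = \frac{y}{4}$ ($u{\left(y \right)} = y \frac{1}{4} = \frac{y}{4}$)
$Z = -2279$ ($Z = \left(-50 + 7\right) \left(5 + 48\right) = \left(-43\right) 53 = -2279$)
$- 143 u{\left(0 \right)} + Z = - 143 \cdot \frac{1}{4} \cdot 0 - 2279 = \left(-143\right) 0 - 2279 = 0 - 2279 = -2279$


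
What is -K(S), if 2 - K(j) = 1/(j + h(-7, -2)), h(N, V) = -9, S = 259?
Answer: -499/250 ≈ -1.9960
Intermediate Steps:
K(j) = 2 - 1/(-9 + j) (K(j) = 2 - 1/(j - 9) = 2 - 1/(-9 + j))
-K(S) = -(-19 + 2*259)/(-9 + 259) = -(-19 + 518)/250 = -499/250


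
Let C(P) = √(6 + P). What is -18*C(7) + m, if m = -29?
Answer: -29 - 18*√13 ≈ -93.900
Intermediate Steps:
-18*C(7) + m = -18*√(6 + 7) - 29 = -18*√13 - 29 = -29 - 18*√13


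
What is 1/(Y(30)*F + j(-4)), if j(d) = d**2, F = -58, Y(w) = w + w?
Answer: -1/3464 ≈ -0.00028868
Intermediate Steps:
Y(w) = 2*w
1/(Y(30)*F + j(-4)) = 1/((2*30)*(-58) + (-4)**2) = 1/(60*(-58) + 16) = 1/(-3480 + 16) = 1/(-3464) = -1/3464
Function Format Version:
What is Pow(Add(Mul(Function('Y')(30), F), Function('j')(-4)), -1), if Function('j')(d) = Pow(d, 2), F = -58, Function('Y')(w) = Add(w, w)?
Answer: Rational(-1, 3464) ≈ -0.00028868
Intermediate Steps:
Function('Y')(w) = Mul(2, w)
Pow(Add(Mul(Function('Y')(30), F), Function('j')(-4)), -1) = Pow(Add(Mul(Mul(2, 30), -58), Pow(-4, 2)), -1) = Pow(Add(Mul(60, -58), 16), -1) = Pow(Add(-3480, 16), -1) = Pow(-3464, -1) = Rational(-1, 3464)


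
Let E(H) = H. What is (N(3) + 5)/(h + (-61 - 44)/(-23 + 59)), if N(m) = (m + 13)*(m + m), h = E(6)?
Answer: 1212/37 ≈ 32.757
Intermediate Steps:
h = 6
N(m) = 2*m*(13 + m) (N(m) = (13 + m)*(2*m) = 2*m*(13 + m))
(N(3) + 5)/(h + (-61 - 44)/(-23 + 59)) = (2*3*(13 + 3) + 5)/(6 + (-61 - 44)/(-23 + 59)) = (2*3*16 + 5)/(6 - 105/36) = (96 + 5)/(6 - 105*1/36) = 101/(6 - 35/12) = 101/(37/12) = 101*(12/37) = 1212/37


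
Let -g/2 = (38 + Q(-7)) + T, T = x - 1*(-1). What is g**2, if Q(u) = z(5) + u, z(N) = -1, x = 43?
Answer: 21904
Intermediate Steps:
Q(u) = -1 + u
T = 44 (T = 43 - 1*(-1) = 43 + 1 = 44)
g = -148 (g = -2*((38 + (-1 - 7)) + 44) = -2*((38 - 8) + 44) = -2*(30 + 44) = -2*74 = -148)
g**2 = (-148)**2 = 21904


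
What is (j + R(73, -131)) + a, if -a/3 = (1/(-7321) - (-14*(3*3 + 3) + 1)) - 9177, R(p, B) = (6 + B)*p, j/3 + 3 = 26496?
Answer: 712948267/7321 ≈ 97384.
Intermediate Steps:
j = 79479 (j = -9 + 3*26496 = -9 + 79488 = 79479)
R(p, B) = p*(6 + B)
a = 197886633/7321 (a = -3*((1/(-7321) - (-14*(3*3 + 3) + 1)) - 9177) = -3*((-1/7321 - (-14*(9 + 3) + 1)) - 9177) = -3*((-1/7321 - (-14*12 + 1)) - 9177) = -3*((-1/7321 - (-168 + 1)) - 9177) = -3*((-1/7321 - 1*(-167)) - 9177) = -3*((-1/7321 + 167) - 9177) = -3*(1222606/7321 - 9177) = -3*(-65962211/7321) = 197886633/7321 ≈ 27030.)
(j + R(73, -131)) + a = (79479 + 73*(6 - 131)) + 197886633/7321 = (79479 + 73*(-125)) + 197886633/7321 = (79479 - 9125) + 197886633/7321 = 70354 + 197886633/7321 = 712948267/7321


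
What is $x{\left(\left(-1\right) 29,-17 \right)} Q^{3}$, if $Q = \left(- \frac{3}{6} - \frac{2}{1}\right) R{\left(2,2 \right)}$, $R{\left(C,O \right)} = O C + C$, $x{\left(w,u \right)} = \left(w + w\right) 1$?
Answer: $195750$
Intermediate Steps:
$x{\left(w,u \right)} = 2 w$ ($x{\left(w,u \right)} = 2 w 1 = 2 w$)
$R{\left(C,O \right)} = C + C O$ ($R{\left(C,O \right)} = C O + C = C + C O$)
$Q = -15$ ($Q = \left(- \frac{3}{6} - \frac{2}{1}\right) 2 \left(1 + 2\right) = \left(\left(-3\right) \frac{1}{6} - 2\right) 2 \cdot 3 = \left(- \frac{1}{2} - 2\right) 6 = \left(- \frac{5}{2}\right) 6 = -15$)
$x{\left(\left(-1\right) 29,-17 \right)} Q^{3} = 2 \left(\left(-1\right) 29\right) \left(-15\right)^{3} = 2 \left(-29\right) \left(-3375\right) = \left(-58\right) \left(-3375\right) = 195750$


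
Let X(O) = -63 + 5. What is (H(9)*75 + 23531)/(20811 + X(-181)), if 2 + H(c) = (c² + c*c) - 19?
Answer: 34106/20753 ≈ 1.6434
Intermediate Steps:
X(O) = -58
H(c) = -21 + 2*c² (H(c) = -2 + ((c² + c*c) - 19) = -2 + ((c² + c²) - 19) = -2 + (2*c² - 19) = -2 + (-19 + 2*c²) = -21 + 2*c²)
(H(9)*75 + 23531)/(20811 + X(-181)) = ((-21 + 2*9²)*75 + 23531)/(20811 - 58) = ((-21 + 2*81)*75 + 23531)/20753 = ((-21 + 162)*75 + 23531)*(1/20753) = (141*75 + 23531)*(1/20753) = (10575 + 23531)*(1/20753) = 34106*(1/20753) = 34106/20753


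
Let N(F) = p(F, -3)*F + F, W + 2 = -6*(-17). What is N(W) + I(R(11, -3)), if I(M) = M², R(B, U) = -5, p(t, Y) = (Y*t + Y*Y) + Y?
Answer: -29275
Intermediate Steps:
W = 100 (W = -2 - 6*(-17) = -2 + 102 = 100)
p(t, Y) = Y + Y² + Y*t (p(t, Y) = (Y*t + Y²) + Y = (Y² + Y*t) + Y = Y + Y² + Y*t)
N(F) = F + F*(6 - 3*F) (N(F) = (-3*(1 - 3 + F))*F + F = (-3*(-2 + F))*F + F = (6 - 3*F)*F + F = F*(6 - 3*F) + F = F + F*(6 - 3*F))
N(W) + I(R(11, -3)) = 100*(7 - 3*100) + (-5)² = 100*(7 - 300) + 25 = 100*(-293) + 25 = -29300 + 25 = -29275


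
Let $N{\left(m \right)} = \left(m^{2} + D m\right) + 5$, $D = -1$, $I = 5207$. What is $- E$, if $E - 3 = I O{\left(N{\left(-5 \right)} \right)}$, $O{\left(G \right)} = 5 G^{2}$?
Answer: $-31892878$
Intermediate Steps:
$N{\left(m \right)} = 5 + m^{2} - m$ ($N{\left(m \right)} = \left(m^{2} - m\right) + 5 = 5 + m^{2} - m$)
$E = 31892878$ ($E = 3 + 5207 \cdot 5 \left(5 + \left(-5\right)^{2} - -5\right)^{2} = 3 + 5207 \cdot 5 \left(5 + 25 + 5\right)^{2} = 3 + 5207 \cdot 5 \cdot 35^{2} = 3 + 5207 \cdot 5 \cdot 1225 = 3 + 5207 \cdot 6125 = 3 + 31892875 = 31892878$)
$- E = \left(-1\right) 31892878 = -31892878$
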